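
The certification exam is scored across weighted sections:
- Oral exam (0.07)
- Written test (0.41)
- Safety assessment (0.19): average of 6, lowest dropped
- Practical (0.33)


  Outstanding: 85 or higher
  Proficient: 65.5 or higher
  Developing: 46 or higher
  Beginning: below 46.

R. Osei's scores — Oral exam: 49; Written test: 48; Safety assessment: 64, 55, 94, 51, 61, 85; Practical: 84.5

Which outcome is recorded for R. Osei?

Developing

Safety assessment: drop 51 → average of remaining 5 = 359/5 = 71.8
Weighted total:
  Oral exam 49 × 0.07 = 3.43
  Written test 48 × 0.41 = 19.68
  Safety assessment 71.8 × 0.19 = 13.642
  Practical 84.5 × 0.33 = 27.885
Sum = 64.637
64.637 is ≥ 46 and < 65.5 → Developing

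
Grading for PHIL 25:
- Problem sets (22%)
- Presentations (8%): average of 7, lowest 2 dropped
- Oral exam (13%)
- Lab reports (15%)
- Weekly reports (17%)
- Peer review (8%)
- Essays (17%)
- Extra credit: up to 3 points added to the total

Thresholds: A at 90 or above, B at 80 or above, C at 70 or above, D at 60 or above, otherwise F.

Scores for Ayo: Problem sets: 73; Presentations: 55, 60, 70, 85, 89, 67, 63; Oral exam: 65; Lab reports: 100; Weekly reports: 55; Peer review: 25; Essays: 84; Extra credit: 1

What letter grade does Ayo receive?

Presentations: drop 55, 60 → average of remaining 5 = 374/5 = 74.8
Weighted total:
  Problem sets 73 × 0.22 = 16.06
  Presentations 74.8 × 0.08 = 5.984
  Oral exam 65 × 0.13 = 8.45
  Lab reports 100 × 0.15 = 15
  Weekly reports 55 × 0.17 = 9.35
  Peer review 25 × 0.08 = 2
  Essays 84 × 0.17 = 14.28
Sum = 71.124
Extra credit: 71.124 + 1 = 72.124
72.124 is ≥ 70 and < 80 → C

C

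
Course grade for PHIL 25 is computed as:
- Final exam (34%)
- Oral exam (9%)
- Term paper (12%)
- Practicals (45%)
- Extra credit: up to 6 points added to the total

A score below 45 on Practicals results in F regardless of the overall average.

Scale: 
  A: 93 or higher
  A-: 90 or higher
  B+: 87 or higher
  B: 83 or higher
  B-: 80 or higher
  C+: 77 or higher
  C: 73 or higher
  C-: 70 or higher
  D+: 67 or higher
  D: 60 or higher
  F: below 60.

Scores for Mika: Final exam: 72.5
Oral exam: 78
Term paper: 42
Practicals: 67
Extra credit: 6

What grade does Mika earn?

Practicals score 67 ≥ 45: minimum met.
Weighted total:
  Final exam 72.5 × 0.34 = 24.65
  Oral exam 78 × 0.09 = 7.02
  Term paper 42 × 0.12 = 5.04
  Practicals 67 × 0.45 = 30.15
Sum = 66.86
Extra credit: 66.86 + 6 = 72.86
72.86 is ≥ 70 and < 73 → C-

C-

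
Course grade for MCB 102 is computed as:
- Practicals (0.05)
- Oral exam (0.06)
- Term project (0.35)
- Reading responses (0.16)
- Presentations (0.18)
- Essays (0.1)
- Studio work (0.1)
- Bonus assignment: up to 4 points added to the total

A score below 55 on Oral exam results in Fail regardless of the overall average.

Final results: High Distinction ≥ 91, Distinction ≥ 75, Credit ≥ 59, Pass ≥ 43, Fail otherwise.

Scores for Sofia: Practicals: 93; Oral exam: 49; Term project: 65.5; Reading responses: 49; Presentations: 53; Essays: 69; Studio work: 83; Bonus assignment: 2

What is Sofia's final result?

Fail

Oral exam score 49 < 55: minimum not met.
Weighted total:
  Practicals 93 × 0.05 = 4.65
  Oral exam 49 × 0.06 = 2.94
  Term project 65.5 × 0.35 = 22.925
  Reading responses 49 × 0.16 = 7.84
  Presentations 53 × 0.18 = 9.54
  Essays 69 × 0.1 = 6.9
  Studio work 83 × 0.1 = 8.3
Sum = 63.095
Bonus assignment: 63.095 + 2 = 65.095
Because the Oral exam minimum was not met, the result is Fail.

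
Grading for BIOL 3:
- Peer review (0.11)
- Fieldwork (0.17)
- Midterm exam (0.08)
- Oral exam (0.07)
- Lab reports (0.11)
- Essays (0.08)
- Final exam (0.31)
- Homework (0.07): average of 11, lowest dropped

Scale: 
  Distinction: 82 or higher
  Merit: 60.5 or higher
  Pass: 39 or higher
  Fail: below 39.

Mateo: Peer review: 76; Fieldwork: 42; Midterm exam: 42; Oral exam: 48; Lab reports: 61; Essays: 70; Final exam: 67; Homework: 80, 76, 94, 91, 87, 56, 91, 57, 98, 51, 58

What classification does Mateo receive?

Homework: drop 51 → average of remaining 10 = 788/10 = 78.8
Weighted total:
  Peer review 76 × 0.11 = 8.36
  Fieldwork 42 × 0.17 = 7.14
  Midterm exam 42 × 0.08 = 3.36
  Oral exam 48 × 0.07 = 3.36
  Lab reports 61 × 0.11 = 6.71
  Essays 70 × 0.08 = 5.6
  Final exam 67 × 0.31 = 20.77
  Homework 78.8 × 0.07 = 5.516
Sum = 60.816
60.816 is ≥ 60.5 and < 82 → Merit

Merit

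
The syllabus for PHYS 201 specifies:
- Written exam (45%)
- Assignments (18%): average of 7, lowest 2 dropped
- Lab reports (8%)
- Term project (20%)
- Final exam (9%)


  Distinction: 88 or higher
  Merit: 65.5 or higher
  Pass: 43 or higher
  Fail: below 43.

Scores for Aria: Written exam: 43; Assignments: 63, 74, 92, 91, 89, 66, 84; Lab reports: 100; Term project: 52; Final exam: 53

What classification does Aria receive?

Assignments: drop 63, 66 → average of remaining 5 = 430/5 = 86
Weighted total:
  Written exam 43 × 0.45 = 19.35
  Assignments 86 × 0.18 = 15.48
  Lab reports 100 × 0.08 = 8
  Term project 52 × 0.2 = 10.4
  Final exam 53 × 0.09 = 4.77
Sum = 58
58 is ≥ 43 and < 65.5 → Pass

Pass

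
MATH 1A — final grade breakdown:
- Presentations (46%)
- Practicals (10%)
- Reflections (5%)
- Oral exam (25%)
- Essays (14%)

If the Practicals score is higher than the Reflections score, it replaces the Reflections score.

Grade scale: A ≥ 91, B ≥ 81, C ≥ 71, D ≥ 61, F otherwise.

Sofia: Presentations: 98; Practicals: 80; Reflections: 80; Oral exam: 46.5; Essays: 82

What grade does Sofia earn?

Practicals (80) ≤ Reflections (80), so Reflections stays at 80.
Weighted total:
  Presentations 98 × 0.46 = 45.08
  Practicals 80 × 0.1 = 8
  Reflections 80 × 0.05 = 4
  Oral exam 46.5 × 0.25 = 11.625
  Essays 82 × 0.14 = 11.48
Sum = 80.185
80.185 is ≥ 71 and < 81 → C

C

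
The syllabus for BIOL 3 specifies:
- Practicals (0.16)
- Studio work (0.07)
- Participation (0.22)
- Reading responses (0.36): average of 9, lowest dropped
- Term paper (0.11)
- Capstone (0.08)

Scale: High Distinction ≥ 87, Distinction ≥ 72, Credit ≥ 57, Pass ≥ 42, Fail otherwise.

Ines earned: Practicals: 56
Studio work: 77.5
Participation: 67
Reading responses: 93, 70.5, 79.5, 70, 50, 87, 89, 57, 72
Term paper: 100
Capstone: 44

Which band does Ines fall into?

Credit

Reading responses: drop 50 → average of remaining 8 = 618/8 = 77.25
Weighted total:
  Practicals 56 × 0.16 = 8.96
  Studio work 77.5 × 0.07 = 5.425
  Participation 67 × 0.22 = 14.74
  Reading responses 77.25 × 0.36 = 27.81
  Term paper 100 × 0.11 = 11
  Capstone 44 × 0.08 = 3.52
Sum = 71.455
71.455 is ≥ 57 and < 72 → Credit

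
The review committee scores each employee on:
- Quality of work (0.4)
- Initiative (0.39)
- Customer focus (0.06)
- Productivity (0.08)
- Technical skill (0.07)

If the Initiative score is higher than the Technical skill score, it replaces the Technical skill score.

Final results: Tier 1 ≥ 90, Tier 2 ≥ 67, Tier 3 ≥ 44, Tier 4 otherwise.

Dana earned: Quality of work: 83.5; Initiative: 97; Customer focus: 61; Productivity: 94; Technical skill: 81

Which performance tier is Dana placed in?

Tier 2

Initiative (97) > Technical skill (81), so Technical skill counts as 97.
Weighted total:
  Quality of work 83.5 × 0.4 = 33.4
  Initiative 97 × 0.39 = 37.83
  Customer focus 61 × 0.06 = 3.66
  Productivity 94 × 0.08 = 7.52
  Technical skill 97 × 0.07 = 6.79
Sum = 89.2
89.2 is ≥ 67 and < 90 → Tier 2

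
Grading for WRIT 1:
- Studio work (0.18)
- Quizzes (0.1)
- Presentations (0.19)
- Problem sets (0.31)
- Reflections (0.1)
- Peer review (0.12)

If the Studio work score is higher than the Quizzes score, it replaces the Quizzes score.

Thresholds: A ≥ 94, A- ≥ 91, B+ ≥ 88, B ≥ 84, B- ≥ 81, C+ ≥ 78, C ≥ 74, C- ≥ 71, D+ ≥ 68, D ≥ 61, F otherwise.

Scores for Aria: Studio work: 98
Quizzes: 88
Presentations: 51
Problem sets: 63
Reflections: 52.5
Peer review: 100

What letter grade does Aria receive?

Studio work (98) > Quizzes (88), so Quizzes counts as 98.
Weighted total:
  Studio work 98 × 0.18 = 17.64
  Quizzes 98 × 0.1 = 9.8
  Presentations 51 × 0.19 = 9.69
  Problem sets 63 × 0.31 = 19.53
  Reflections 52.5 × 0.1 = 5.25
  Peer review 100 × 0.12 = 12
Sum = 73.91
73.91 is ≥ 71 and < 74 → C-

C-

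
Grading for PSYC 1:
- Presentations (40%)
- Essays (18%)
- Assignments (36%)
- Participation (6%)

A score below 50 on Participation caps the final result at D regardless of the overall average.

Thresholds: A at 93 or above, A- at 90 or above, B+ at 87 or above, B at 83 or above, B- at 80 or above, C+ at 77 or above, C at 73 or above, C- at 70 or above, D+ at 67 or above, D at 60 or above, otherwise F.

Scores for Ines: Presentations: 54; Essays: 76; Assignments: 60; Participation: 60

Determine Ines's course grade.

Participation score 60 ≥ 50: minimum met.
Weighted total:
  Presentations 54 × 0.4 = 21.6
  Essays 76 × 0.18 = 13.68
  Assignments 60 × 0.36 = 21.6
  Participation 60 × 0.06 = 3.6
Sum = 60.48
60.48 is ≥ 60 and < 67 → D

D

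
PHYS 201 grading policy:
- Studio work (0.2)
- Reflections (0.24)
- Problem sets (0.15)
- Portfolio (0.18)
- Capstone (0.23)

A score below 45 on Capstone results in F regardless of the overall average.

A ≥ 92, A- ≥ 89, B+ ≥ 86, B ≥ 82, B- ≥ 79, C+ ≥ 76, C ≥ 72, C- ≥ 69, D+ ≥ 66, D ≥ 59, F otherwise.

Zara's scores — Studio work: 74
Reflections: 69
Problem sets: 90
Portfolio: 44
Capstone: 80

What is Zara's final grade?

C-

Capstone score 80 ≥ 45: minimum met.
Weighted total:
  Studio work 74 × 0.2 = 14.8
  Reflections 69 × 0.24 = 16.56
  Problem sets 90 × 0.15 = 13.5
  Portfolio 44 × 0.18 = 7.92
  Capstone 80 × 0.23 = 18.4
Sum = 71.18
71.18 is ≥ 69 and < 72 → C-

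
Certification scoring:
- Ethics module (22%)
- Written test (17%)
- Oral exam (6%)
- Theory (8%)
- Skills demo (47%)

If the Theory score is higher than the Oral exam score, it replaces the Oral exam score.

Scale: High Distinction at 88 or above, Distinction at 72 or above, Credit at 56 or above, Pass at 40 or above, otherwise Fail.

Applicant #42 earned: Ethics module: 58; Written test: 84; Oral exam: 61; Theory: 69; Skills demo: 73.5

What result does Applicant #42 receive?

Theory (69) > Oral exam (61), so Oral exam counts as 69.
Weighted total:
  Ethics module 58 × 0.22 = 12.76
  Written test 84 × 0.17 = 14.28
  Oral exam 69 × 0.06 = 4.14
  Theory 69 × 0.08 = 5.52
  Skills demo 73.5 × 0.47 = 34.545
Sum = 71.245
71.245 is ≥ 56 and < 72 → Credit

Credit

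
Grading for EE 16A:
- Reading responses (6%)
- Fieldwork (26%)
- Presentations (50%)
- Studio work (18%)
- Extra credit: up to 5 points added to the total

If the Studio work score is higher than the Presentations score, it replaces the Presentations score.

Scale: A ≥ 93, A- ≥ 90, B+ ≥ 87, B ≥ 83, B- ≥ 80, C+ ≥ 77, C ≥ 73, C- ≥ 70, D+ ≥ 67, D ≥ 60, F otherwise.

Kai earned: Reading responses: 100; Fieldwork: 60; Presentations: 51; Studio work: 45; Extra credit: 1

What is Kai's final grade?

Studio work (45) ≤ Presentations (51), so Presentations stays at 51.
Weighted total:
  Reading responses 100 × 0.06 = 6
  Fieldwork 60 × 0.26 = 15.6
  Presentations 51 × 0.5 = 25.5
  Studio work 45 × 0.18 = 8.1
Sum = 55.2
Extra credit: 55.2 + 1 = 56.2
56.2 < 60 → F

F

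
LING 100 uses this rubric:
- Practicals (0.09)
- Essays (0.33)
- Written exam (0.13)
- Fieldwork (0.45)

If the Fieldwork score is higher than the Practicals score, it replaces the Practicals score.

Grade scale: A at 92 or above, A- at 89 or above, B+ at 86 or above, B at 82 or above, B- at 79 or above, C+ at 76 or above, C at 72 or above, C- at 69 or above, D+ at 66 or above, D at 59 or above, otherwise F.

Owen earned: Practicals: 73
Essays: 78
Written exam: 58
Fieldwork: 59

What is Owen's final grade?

Fieldwork (59) ≤ Practicals (73), so Practicals stays at 73.
Weighted total:
  Practicals 73 × 0.09 = 6.57
  Essays 78 × 0.33 = 25.74
  Written exam 58 × 0.13 = 7.54
  Fieldwork 59 × 0.45 = 26.55
Sum = 66.4
66.4 is ≥ 66 and < 69 → D+

D+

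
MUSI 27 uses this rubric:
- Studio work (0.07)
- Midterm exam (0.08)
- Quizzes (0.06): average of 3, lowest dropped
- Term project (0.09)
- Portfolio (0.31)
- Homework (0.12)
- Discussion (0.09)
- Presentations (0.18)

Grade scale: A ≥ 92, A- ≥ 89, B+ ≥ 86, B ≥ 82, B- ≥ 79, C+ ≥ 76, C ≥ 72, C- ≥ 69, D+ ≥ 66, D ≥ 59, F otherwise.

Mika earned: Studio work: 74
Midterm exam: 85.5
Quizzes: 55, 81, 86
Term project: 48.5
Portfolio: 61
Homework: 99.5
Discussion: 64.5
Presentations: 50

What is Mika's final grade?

Quizzes: drop 55 → average of remaining 2 = 167/2 = 83.5
Weighted total:
  Studio work 74 × 0.07 = 5.18
  Midterm exam 85.5 × 0.08 = 6.84
  Quizzes 83.5 × 0.06 = 5.01
  Term project 48.5 × 0.09 = 4.365
  Portfolio 61 × 0.31 = 18.91
  Homework 99.5 × 0.12 = 11.94
  Discussion 64.5 × 0.09 = 5.805
  Presentations 50 × 0.18 = 9
Sum = 67.05
67.05 is ≥ 66 and < 69 → D+

D+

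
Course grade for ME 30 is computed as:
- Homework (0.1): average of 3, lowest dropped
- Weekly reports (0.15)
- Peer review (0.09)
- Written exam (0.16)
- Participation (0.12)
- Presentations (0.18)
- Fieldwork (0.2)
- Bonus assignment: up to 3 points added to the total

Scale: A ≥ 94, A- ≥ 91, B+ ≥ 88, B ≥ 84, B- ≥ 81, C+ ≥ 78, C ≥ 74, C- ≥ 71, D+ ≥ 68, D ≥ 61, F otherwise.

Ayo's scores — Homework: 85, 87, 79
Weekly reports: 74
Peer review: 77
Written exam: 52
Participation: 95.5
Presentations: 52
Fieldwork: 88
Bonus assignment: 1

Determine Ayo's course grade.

Homework: drop 79 → average of remaining 2 = 172/2 = 86
Weighted total:
  Homework 86 × 0.1 = 8.6
  Weekly reports 74 × 0.15 = 11.1
  Peer review 77 × 0.09 = 6.93
  Written exam 52 × 0.16 = 8.32
  Participation 95.5 × 0.12 = 11.46
  Presentations 52 × 0.18 = 9.36
  Fieldwork 88 × 0.2 = 17.6
Sum = 73.37
Bonus assignment: 73.37 + 1 = 74.37
74.37 is ≥ 74 and < 78 → C

C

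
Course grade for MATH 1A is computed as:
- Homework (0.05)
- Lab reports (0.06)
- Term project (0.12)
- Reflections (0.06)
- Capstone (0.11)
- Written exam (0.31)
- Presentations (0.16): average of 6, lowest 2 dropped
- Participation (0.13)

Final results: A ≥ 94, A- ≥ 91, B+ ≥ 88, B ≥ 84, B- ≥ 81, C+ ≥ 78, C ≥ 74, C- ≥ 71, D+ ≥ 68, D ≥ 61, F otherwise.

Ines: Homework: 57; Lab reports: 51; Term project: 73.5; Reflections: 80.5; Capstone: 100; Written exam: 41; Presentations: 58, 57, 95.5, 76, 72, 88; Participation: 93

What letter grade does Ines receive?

Presentations: drop 57, 58 → average of remaining 4 = 331.5/4 = 82.875
Weighted total:
  Homework 57 × 0.05 = 2.85
  Lab reports 51 × 0.06 = 3.06
  Term project 73.5 × 0.12 = 8.82
  Reflections 80.5 × 0.06 = 4.83
  Capstone 100 × 0.11 = 11
  Written exam 41 × 0.31 = 12.71
  Presentations 82.875 × 0.16 = 13.26
  Participation 93 × 0.13 = 12.09
Sum = 68.62
68.62 is ≥ 68 and < 71 → D+

D+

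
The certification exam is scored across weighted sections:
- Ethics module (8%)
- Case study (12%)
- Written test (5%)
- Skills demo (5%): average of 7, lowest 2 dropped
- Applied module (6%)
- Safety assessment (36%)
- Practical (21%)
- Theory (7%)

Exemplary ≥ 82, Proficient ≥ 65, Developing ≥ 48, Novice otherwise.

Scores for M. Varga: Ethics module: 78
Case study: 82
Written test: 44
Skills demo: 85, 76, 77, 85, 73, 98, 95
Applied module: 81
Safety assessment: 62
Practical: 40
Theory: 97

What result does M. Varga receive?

Skills demo: drop 73, 76 → average of remaining 5 = 440/5 = 88
Weighted total:
  Ethics module 78 × 0.08 = 6.24
  Case study 82 × 0.12 = 9.84
  Written test 44 × 0.05 = 2.2
  Skills demo 88 × 0.05 = 4.4
  Applied module 81 × 0.06 = 4.86
  Safety assessment 62 × 0.36 = 22.32
  Practical 40 × 0.21 = 8.4
  Theory 97 × 0.07 = 6.79
Sum = 65.05
65.05 is ≥ 65 and < 82 → Proficient

Proficient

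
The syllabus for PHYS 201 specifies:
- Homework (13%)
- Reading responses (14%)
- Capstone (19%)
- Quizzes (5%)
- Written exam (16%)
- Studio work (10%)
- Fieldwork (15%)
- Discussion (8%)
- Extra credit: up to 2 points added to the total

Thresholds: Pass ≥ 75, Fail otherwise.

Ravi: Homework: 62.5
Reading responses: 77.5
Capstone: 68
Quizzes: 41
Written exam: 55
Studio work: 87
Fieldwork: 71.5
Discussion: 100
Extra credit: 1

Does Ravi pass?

Weighted total:
  Homework 62.5 × 0.13 = 8.125
  Reading responses 77.5 × 0.14 = 10.85
  Capstone 68 × 0.19 = 12.92
  Quizzes 41 × 0.05 = 2.05
  Written exam 55 × 0.16 = 8.8
  Studio work 87 × 0.1 = 8.7
  Fieldwork 71.5 × 0.15 = 10.725
  Discussion 100 × 0.08 = 8
Sum = 70.17
Extra credit: 70.17 + 1 = 71.17
71.17 < 75 → Fail

Fail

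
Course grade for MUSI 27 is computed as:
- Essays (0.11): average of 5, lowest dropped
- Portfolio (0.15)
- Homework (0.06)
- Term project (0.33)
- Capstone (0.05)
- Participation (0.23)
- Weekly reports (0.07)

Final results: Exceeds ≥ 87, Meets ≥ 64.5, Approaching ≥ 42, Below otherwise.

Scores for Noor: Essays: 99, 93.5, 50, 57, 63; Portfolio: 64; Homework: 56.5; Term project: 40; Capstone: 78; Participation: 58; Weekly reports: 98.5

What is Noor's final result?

Essays: drop 50 → average of remaining 4 = 312.5/4 = 78.125
Weighted total:
  Essays 78.125 × 0.11 = 8.59375
  Portfolio 64 × 0.15 = 9.6
  Homework 56.5 × 0.06 = 3.39
  Term project 40 × 0.33 = 13.2
  Capstone 78 × 0.05 = 3.9
  Participation 58 × 0.23 = 13.34
  Weekly reports 98.5 × 0.07 = 6.895
Sum = 58.91875
58.91875 is ≥ 42 and < 64.5 → Approaching

Approaching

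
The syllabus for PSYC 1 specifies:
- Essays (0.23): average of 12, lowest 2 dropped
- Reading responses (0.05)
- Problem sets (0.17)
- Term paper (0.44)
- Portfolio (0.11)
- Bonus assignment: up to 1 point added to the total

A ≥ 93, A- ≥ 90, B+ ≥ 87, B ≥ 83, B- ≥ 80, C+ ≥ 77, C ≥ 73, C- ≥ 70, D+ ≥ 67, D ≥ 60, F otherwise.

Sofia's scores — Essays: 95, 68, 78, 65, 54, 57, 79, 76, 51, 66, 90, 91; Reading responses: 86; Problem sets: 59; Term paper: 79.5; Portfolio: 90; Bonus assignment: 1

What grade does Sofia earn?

C+

Essays: drop 51, 54 → average of remaining 10 = 765/10 = 76.5
Weighted total:
  Essays 76.5 × 0.23 = 17.595
  Reading responses 86 × 0.05 = 4.3
  Problem sets 59 × 0.17 = 10.03
  Term paper 79.5 × 0.44 = 34.98
  Portfolio 90 × 0.11 = 9.9
Sum = 76.805
Bonus assignment: 76.805 + 1 = 77.805
77.805 is ≥ 77 and < 80 → C+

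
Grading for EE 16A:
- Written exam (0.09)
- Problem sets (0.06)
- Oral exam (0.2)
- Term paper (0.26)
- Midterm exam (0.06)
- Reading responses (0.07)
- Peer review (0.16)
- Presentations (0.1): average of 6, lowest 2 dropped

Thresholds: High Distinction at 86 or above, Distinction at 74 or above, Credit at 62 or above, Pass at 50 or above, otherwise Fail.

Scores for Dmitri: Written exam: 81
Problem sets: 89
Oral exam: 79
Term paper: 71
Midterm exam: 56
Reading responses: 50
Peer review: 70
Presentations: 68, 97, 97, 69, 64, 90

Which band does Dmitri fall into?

Presentations: drop 64, 68 → average of remaining 4 = 353/4 = 88.25
Weighted total:
  Written exam 81 × 0.09 = 7.29
  Problem sets 89 × 0.06 = 5.34
  Oral exam 79 × 0.2 = 15.8
  Term paper 71 × 0.26 = 18.46
  Midterm exam 56 × 0.06 = 3.36
  Reading responses 50 × 0.07 = 3.5
  Peer review 70 × 0.16 = 11.2
  Presentations 88.25 × 0.1 = 8.825
Sum = 73.775
73.775 is ≥ 62 and < 74 → Credit

Credit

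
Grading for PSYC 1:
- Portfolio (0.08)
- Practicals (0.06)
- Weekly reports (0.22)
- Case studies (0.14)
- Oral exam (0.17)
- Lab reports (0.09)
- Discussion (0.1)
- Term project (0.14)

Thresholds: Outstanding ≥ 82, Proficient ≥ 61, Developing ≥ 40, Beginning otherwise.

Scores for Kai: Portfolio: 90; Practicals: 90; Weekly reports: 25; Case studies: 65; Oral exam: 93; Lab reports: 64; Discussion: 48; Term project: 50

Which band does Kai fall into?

Developing

Weighted total:
  Portfolio 90 × 0.08 = 7.2
  Practicals 90 × 0.06 = 5.4
  Weekly reports 25 × 0.22 = 5.5
  Case studies 65 × 0.14 = 9.1
  Oral exam 93 × 0.17 = 15.81
  Lab reports 64 × 0.09 = 5.76
  Discussion 48 × 0.1 = 4.8
  Term project 50 × 0.14 = 7
Sum = 60.57
60.57 is ≥ 40 and < 61 → Developing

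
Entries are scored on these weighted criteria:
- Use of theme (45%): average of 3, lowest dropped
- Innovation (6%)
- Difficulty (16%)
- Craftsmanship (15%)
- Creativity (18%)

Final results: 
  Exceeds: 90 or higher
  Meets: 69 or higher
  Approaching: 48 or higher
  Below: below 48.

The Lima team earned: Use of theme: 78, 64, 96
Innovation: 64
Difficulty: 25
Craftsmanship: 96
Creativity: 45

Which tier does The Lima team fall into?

Meets

Use of theme: drop 64 → average of remaining 2 = 174/2 = 87
Weighted total:
  Use of theme 87 × 0.45 = 39.15
  Innovation 64 × 0.06 = 3.84
  Difficulty 25 × 0.16 = 4
  Craftsmanship 96 × 0.15 = 14.4
  Creativity 45 × 0.18 = 8.1
Sum = 69.49
69.49 is ≥ 69 and < 90 → Meets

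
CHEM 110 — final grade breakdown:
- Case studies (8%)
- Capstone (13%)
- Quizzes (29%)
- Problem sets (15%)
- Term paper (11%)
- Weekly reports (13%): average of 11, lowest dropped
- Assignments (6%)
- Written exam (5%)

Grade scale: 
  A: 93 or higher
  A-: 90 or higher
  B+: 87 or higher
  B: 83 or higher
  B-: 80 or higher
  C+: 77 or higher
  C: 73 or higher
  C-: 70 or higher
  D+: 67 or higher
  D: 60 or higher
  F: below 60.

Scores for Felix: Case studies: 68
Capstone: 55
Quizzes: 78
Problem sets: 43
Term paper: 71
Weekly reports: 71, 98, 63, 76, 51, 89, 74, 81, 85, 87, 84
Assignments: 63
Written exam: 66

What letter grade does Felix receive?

Weekly reports: drop 51 → average of remaining 10 = 808/10 = 80.8
Weighted total:
  Case studies 68 × 0.08 = 5.44
  Capstone 55 × 0.13 = 7.15
  Quizzes 78 × 0.29 = 22.62
  Problem sets 43 × 0.15 = 6.45
  Term paper 71 × 0.11 = 7.81
  Weekly reports 80.8 × 0.13 = 10.504
  Assignments 63 × 0.06 = 3.78
  Written exam 66 × 0.05 = 3.3
Sum = 67.054
67.054 is ≥ 67 and < 70 → D+

D+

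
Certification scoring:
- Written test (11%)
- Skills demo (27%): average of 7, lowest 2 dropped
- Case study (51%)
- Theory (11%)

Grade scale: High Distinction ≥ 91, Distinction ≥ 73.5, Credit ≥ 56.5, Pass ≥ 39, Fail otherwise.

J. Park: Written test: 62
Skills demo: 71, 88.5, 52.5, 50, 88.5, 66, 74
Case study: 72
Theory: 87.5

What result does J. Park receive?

Distinction

Skills demo: drop 50, 52.5 → average of remaining 5 = 388/5 = 77.6
Weighted total:
  Written test 62 × 0.11 = 6.82
  Skills demo 77.6 × 0.27 = 20.952
  Case study 72 × 0.51 = 36.72
  Theory 87.5 × 0.11 = 9.625
Sum = 74.117
74.117 is ≥ 73.5 and < 91 → Distinction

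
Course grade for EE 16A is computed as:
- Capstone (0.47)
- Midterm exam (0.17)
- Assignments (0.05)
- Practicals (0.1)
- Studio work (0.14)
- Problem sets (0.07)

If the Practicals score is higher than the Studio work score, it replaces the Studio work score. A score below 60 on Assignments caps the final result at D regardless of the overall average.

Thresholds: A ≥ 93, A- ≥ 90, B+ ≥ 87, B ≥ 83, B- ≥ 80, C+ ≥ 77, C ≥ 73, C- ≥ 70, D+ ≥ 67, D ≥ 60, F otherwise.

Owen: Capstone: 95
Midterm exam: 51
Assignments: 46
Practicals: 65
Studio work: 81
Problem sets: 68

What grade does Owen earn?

D

Practicals (65) ≤ Studio work (81), so Studio work stays at 81.
Assignments score 46 < 60: minimum not met.
Weighted total:
  Capstone 95 × 0.47 = 44.65
  Midterm exam 51 × 0.17 = 8.67
  Assignments 46 × 0.05 = 2.3
  Practicals 65 × 0.1 = 6.5
  Studio work 81 × 0.14 = 11.34
  Problem sets 68 × 0.07 = 4.76
Sum = 78.22
78.22 would be C+; cap at D applies → D.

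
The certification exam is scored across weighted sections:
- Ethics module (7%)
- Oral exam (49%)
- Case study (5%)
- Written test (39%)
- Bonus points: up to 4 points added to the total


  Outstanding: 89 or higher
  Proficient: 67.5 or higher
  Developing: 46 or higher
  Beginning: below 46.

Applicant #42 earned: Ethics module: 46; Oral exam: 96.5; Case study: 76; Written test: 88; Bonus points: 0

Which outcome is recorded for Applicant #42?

Weighted total:
  Ethics module 46 × 0.07 = 3.22
  Oral exam 96.5 × 0.49 = 47.285
  Case study 76 × 0.05 = 3.8
  Written test 88 × 0.39 = 34.32
Sum = 88.625
Bonus points: 88.625 + 0 = 88.625
88.625 is ≥ 67.5 and < 89 → Proficient

Proficient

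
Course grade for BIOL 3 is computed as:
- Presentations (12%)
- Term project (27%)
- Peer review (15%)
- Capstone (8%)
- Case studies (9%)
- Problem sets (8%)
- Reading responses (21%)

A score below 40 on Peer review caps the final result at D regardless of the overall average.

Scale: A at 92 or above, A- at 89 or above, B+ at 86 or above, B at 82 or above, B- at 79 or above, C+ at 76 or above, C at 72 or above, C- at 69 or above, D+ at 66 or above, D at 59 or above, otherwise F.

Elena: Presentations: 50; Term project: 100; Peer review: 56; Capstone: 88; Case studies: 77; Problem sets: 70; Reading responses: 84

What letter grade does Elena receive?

Peer review score 56 ≥ 40: minimum met.
Weighted total:
  Presentations 50 × 0.12 = 6
  Term project 100 × 0.27 = 27
  Peer review 56 × 0.15 = 8.4
  Capstone 88 × 0.08 = 7.04
  Case studies 77 × 0.09 = 6.93
  Problem sets 70 × 0.08 = 5.6
  Reading responses 84 × 0.21 = 17.64
Sum = 78.61
78.61 is ≥ 76 and < 79 → C+

C+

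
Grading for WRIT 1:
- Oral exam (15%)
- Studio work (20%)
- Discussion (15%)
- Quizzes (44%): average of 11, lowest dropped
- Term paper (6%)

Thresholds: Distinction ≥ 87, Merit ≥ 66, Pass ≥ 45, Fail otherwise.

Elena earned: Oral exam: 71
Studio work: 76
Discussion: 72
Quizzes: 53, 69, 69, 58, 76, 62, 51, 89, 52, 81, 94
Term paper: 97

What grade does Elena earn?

Quizzes: drop 51 → average of remaining 10 = 703/10 = 70.3
Weighted total:
  Oral exam 71 × 0.15 = 10.65
  Studio work 76 × 0.2 = 15.2
  Discussion 72 × 0.15 = 10.8
  Quizzes 70.3 × 0.44 = 30.932
  Term paper 97 × 0.06 = 5.82
Sum = 73.402
73.402 is ≥ 66 and < 87 → Merit

Merit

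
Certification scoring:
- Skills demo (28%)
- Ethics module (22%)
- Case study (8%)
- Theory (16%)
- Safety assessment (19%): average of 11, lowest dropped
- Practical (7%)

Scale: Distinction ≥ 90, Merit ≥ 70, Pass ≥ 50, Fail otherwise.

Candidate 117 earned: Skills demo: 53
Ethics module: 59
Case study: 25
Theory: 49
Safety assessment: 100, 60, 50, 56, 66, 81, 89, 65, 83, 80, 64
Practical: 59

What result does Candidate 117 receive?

Safety assessment: drop 50 → average of remaining 10 = 744/10 = 74.4
Weighted total:
  Skills demo 53 × 0.28 = 14.84
  Ethics module 59 × 0.22 = 12.98
  Case study 25 × 0.08 = 2
  Theory 49 × 0.16 = 7.84
  Safety assessment 74.4 × 0.19 = 14.136
  Practical 59 × 0.07 = 4.13
Sum = 55.926
55.926 is ≥ 50 and < 70 → Pass

Pass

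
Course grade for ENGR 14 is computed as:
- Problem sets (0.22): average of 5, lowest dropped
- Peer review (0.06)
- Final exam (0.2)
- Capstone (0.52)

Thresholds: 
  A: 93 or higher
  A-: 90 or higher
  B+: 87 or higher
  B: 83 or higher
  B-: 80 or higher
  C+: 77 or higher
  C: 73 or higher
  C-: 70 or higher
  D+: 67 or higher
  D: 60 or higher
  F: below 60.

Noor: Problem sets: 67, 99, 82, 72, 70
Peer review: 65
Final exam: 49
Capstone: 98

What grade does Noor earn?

Problem sets: drop 67 → average of remaining 4 = 323/4 = 80.75
Weighted total:
  Problem sets 80.75 × 0.22 = 17.765
  Peer review 65 × 0.06 = 3.9
  Final exam 49 × 0.2 = 9.8
  Capstone 98 × 0.52 = 50.96
Sum = 82.425
82.425 is ≥ 80 and < 83 → B-

B-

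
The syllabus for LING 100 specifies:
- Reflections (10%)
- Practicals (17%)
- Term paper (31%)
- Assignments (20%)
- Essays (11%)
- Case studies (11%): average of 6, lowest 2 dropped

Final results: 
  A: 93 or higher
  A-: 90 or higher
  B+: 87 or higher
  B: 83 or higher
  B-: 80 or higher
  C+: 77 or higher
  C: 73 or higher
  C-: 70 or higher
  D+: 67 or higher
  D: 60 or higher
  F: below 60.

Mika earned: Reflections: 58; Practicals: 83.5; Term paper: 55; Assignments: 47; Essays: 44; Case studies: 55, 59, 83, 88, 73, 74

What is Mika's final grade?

Case studies: drop 55, 59 → average of remaining 4 = 318/4 = 79.5
Weighted total:
  Reflections 58 × 0.1 = 5.8
  Practicals 83.5 × 0.17 = 14.195
  Term paper 55 × 0.31 = 17.05
  Assignments 47 × 0.2 = 9.4
  Essays 44 × 0.11 = 4.84
  Case studies 79.5 × 0.11 = 8.745
Sum = 60.03
60.03 is ≥ 60 and < 67 → D

D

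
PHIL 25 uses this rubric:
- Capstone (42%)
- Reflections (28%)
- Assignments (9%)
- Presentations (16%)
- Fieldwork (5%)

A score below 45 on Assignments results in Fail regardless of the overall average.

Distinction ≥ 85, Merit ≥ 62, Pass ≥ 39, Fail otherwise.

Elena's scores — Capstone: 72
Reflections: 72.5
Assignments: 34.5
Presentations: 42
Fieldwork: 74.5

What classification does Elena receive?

Fail

Assignments score 34.5 < 45: minimum not met.
Weighted total:
  Capstone 72 × 0.42 = 30.24
  Reflections 72.5 × 0.28 = 20.3
  Assignments 34.5 × 0.09 = 3.105
  Presentations 42 × 0.16 = 6.72
  Fieldwork 74.5 × 0.05 = 3.725
Sum = 64.09
Because the Assignments minimum was not met, the result is Fail.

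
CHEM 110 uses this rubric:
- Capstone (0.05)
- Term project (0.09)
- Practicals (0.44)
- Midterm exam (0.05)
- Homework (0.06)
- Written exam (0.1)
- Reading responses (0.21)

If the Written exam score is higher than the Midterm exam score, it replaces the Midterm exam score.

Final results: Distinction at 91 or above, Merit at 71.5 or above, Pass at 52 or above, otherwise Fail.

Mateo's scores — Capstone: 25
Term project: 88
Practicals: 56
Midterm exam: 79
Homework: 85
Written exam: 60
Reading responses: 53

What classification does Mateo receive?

Written exam (60) ≤ Midterm exam (79), so Midterm exam stays at 79.
Weighted total:
  Capstone 25 × 0.05 = 1.25
  Term project 88 × 0.09 = 7.92
  Practicals 56 × 0.44 = 24.64
  Midterm exam 79 × 0.05 = 3.95
  Homework 85 × 0.06 = 5.1
  Written exam 60 × 0.1 = 6
  Reading responses 53 × 0.21 = 11.13
Sum = 59.99
59.99 is ≥ 52 and < 71.5 → Pass

Pass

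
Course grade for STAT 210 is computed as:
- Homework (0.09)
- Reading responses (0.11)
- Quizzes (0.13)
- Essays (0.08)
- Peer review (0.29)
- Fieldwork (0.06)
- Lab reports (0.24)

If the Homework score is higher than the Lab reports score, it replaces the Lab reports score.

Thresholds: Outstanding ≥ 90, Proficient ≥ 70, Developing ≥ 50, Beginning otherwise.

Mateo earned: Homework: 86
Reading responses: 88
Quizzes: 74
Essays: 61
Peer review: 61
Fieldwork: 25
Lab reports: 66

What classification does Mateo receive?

Homework (86) > Lab reports (66), so Lab reports counts as 86.
Weighted total:
  Homework 86 × 0.09 = 7.74
  Reading responses 88 × 0.11 = 9.68
  Quizzes 74 × 0.13 = 9.62
  Essays 61 × 0.08 = 4.88
  Peer review 61 × 0.29 = 17.69
  Fieldwork 25 × 0.06 = 1.5
  Lab reports 86 × 0.24 = 20.64
Sum = 71.75
71.75 is ≥ 70 and < 90 → Proficient

Proficient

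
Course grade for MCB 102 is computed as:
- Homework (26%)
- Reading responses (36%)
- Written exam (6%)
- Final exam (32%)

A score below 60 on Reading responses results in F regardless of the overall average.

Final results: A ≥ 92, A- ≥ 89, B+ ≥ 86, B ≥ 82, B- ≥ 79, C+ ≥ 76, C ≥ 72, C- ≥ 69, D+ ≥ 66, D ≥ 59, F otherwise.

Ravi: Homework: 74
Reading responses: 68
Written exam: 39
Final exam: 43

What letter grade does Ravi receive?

D

Reading responses score 68 ≥ 60: minimum met.
Weighted total:
  Homework 74 × 0.26 = 19.24
  Reading responses 68 × 0.36 = 24.48
  Written exam 39 × 0.06 = 2.34
  Final exam 43 × 0.32 = 13.76
Sum = 59.82
59.82 is ≥ 59 and < 66 → D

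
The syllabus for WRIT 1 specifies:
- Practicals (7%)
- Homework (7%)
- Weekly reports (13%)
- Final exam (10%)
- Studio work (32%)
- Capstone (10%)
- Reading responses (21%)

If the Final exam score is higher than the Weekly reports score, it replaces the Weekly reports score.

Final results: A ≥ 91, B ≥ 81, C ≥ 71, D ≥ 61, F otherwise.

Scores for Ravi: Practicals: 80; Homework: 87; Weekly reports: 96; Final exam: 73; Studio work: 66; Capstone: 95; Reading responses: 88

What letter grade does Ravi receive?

C

Final exam (73) ≤ Weekly reports (96), so Weekly reports stays at 96.
Weighted total:
  Practicals 80 × 0.07 = 5.6
  Homework 87 × 0.07 = 6.09
  Weekly reports 96 × 0.13 = 12.48
  Final exam 73 × 0.1 = 7.3
  Studio work 66 × 0.32 = 21.12
  Capstone 95 × 0.1 = 9.5
  Reading responses 88 × 0.21 = 18.48
Sum = 80.57
80.57 is ≥ 71 and < 81 → C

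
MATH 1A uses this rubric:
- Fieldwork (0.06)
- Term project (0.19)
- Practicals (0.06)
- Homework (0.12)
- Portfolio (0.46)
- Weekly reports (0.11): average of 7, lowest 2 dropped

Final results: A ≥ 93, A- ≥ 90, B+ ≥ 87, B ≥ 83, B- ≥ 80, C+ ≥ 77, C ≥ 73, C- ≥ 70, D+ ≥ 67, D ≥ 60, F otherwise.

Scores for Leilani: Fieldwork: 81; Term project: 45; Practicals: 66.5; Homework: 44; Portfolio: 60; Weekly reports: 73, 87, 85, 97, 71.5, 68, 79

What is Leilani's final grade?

Weekly reports: drop 68, 71.5 → average of remaining 5 = 421/5 = 84.2
Weighted total:
  Fieldwork 81 × 0.06 = 4.86
  Term project 45 × 0.19 = 8.55
  Practicals 66.5 × 0.06 = 3.99
  Homework 44 × 0.12 = 5.28
  Portfolio 60 × 0.46 = 27.6
  Weekly reports 84.2 × 0.11 = 9.262
Sum = 59.542
59.542 < 60 → F

F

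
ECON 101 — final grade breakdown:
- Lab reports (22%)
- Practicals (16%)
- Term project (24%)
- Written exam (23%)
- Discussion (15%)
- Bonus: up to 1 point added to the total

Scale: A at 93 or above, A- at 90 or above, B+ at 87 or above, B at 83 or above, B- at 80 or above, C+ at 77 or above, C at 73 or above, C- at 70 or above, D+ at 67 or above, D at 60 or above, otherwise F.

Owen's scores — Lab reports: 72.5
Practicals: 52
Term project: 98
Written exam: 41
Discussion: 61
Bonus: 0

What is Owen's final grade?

D

Weighted total:
  Lab reports 72.5 × 0.22 = 15.95
  Practicals 52 × 0.16 = 8.32
  Term project 98 × 0.24 = 23.52
  Written exam 41 × 0.23 = 9.43
  Discussion 61 × 0.15 = 9.15
Sum = 66.37
Bonus: 66.37 + 0 = 66.37
66.37 is ≥ 60 and < 67 → D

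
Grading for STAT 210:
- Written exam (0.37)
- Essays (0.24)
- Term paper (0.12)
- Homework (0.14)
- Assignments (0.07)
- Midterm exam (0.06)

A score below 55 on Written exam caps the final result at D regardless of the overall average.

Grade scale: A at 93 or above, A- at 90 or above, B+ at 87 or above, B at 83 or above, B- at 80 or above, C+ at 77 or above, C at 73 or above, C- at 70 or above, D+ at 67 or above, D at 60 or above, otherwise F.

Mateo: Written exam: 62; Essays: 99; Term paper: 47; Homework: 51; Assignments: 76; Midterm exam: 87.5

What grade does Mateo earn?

C-

Written exam score 62 ≥ 55: minimum met.
Weighted total:
  Written exam 62 × 0.37 = 22.94
  Essays 99 × 0.24 = 23.76
  Term paper 47 × 0.12 = 5.64
  Homework 51 × 0.14 = 7.14
  Assignments 76 × 0.07 = 5.32
  Midterm exam 87.5 × 0.06 = 5.25
Sum = 70.05
70.05 is ≥ 70 and < 73 → C-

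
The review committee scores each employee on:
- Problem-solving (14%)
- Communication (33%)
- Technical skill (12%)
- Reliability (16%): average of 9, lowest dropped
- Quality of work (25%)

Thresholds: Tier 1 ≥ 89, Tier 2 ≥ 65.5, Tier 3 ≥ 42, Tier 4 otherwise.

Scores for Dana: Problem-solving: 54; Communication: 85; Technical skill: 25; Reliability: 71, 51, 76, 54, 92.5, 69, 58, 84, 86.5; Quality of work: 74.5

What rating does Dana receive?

Reliability: drop 51 → average of remaining 8 = 591/8 = 73.875
Weighted total:
  Problem-solving 54 × 0.14 = 7.56
  Communication 85 × 0.33 = 28.05
  Technical skill 25 × 0.12 = 3
  Reliability 73.875 × 0.16 = 11.82
  Quality of work 74.5 × 0.25 = 18.625
Sum = 69.055
69.055 is ≥ 65.5 and < 89 → Tier 2

Tier 2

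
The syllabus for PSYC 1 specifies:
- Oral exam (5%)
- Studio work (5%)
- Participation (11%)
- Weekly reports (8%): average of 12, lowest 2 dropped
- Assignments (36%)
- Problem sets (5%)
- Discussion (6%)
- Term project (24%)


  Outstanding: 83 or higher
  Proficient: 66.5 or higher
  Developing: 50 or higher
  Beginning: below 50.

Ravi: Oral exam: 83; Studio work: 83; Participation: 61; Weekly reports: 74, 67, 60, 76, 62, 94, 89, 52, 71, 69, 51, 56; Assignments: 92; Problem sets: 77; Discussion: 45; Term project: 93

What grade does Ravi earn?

Proficient

Weekly reports: drop 51, 52 → average of remaining 10 = 718/10 = 71.8
Weighted total:
  Oral exam 83 × 0.05 = 4.15
  Studio work 83 × 0.05 = 4.15
  Participation 61 × 0.11 = 6.71
  Weekly reports 71.8 × 0.08 = 5.744
  Assignments 92 × 0.36 = 33.12
  Problem sets 77 × 0.05 = 3.85
  Discussion 45 × 0.06 = 2.7
  Term project 93 × 0.24 = 22.32
Sum = 82.744
82.744 is ≥ 66.5 and < 83 → Proficient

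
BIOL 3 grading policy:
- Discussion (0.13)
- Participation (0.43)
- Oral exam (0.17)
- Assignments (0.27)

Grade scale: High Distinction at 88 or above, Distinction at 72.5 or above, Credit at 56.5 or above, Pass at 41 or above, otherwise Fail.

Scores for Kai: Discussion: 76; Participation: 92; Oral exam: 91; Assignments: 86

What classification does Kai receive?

High Distinction

Weighted total:
  Discussion 76 × 0.13 = 9.88
  Participation 92 × 0.43 = 39.56
  Oral exam 91 × 0.17 = 15.47
  Assignments 86 × 0.27 = 23.22
Sum = 88.13
88.13 ≥ 88 → High Distinction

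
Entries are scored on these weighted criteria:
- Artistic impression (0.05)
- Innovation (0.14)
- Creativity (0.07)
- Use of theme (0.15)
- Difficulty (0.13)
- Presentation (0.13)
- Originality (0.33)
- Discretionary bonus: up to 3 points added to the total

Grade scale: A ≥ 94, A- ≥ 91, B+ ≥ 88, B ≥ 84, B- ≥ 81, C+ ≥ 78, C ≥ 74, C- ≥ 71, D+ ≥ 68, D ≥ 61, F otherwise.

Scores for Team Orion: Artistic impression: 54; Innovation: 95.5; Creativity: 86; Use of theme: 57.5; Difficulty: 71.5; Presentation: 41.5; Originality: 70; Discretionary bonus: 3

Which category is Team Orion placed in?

C-

Weighted total:
  Artistic impression 54 × 0.05 = 2.7
  Innovation 95.5 × 0.14 = 13.37
  Creativity 86 × 0.07 = 6.02
  Use of theme 57.5 × 0.15 = 8.625
  Difficulty 71.5 × 0.13 = 9.295
  Presentation 41.5 × 0.13 = 5.395
  Originality 70 × 0.33 = 23.1
Sum = 68.505
Discretionary bonus: 68.505 + 3 = 71.505
71.505 is ≥ 71 and < 74 → C-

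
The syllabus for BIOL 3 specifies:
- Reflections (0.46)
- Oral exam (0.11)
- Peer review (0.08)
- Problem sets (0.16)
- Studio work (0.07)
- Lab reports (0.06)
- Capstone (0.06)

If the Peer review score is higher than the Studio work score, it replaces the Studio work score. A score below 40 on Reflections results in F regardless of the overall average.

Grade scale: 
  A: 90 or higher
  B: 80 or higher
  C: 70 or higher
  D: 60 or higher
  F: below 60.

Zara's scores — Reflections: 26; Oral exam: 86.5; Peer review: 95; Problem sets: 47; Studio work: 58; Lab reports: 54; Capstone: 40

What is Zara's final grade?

Peer review (95) > Studio work (58), so Studio work counts as 95.
Reflections score 26 < 40: minimum not met.
Weighted total:
  Reflections 26 × 0.46 = 11.96
  Oral exam 86.5 × 0.11 = 9.515
  Peer review 95 × 0.08 = 7.6
  Problem sets 47 × 0.16 = 7.52
  Studio work 95 × 0.07 = 6.65
  Lab reports 54 × 0.06 = 3.24
  Capstone 40 × 0.06 = 2.4
Sum = 48.885
Because the Reflections minimum was not met, the result is F.

F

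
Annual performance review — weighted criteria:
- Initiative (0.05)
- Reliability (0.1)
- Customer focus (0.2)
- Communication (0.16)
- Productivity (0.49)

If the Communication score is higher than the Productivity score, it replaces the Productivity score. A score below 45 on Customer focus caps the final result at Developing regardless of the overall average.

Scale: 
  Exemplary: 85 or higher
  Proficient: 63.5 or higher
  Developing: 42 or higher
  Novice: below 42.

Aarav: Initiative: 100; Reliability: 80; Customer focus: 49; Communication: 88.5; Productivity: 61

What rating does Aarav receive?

Communication (88.5) > Productivity (61), so Productivity counts as 88.5.
Customer focus score 49 ≥ 45: minimum met.
Weighted total:
  Initiative 100 × 0.05 = 5
  Reliability 80 × 0.1 = 8
  Customer focus 49 × 0.2 = 9.8
  Communication 88.5 × 0.16 = 14.16
  Productivity 88.5 × 0.49 = 43.365
Sum = 80.325
80.325 is ≥ 63.5 and < 85 → Proficient

Proficient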